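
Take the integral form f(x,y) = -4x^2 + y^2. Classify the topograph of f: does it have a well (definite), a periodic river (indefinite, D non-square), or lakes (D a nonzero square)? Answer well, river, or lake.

D = b²−4ac = 0² − 4·(-4)·1 = 16
D = 4² is a perfect square ⇒ form factors over ℤ ⇒ lakes

lake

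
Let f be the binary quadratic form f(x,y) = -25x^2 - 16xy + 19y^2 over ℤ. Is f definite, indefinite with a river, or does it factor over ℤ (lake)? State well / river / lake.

D = b²−4ac = (-16)² − 4·(-25)·19 = 2156
D > 0 non-square ⇒ indefinite ⇒ periodic river

river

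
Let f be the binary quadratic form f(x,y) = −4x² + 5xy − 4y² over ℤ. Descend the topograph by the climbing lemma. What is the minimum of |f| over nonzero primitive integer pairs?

translate: b→3 (≡-5 mod 8), so (4,-5,4)→(4,3,3)
flip: (4,3,3)→(3,-3,4)
translate: b→3 (≡-3 mod 6), so (3,-3,4)→(3,3,4)
reduced (well bottom): (3,3,4) with a≤c, −a<b≤a
well minimum |f| = |-3| = 3 (negative-definite)

3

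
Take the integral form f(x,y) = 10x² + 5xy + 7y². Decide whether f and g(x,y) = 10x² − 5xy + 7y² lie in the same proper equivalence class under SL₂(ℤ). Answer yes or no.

D₁ = -255, D₂ = -255
f: flip: (10,5,7)→(7,-5,10)
f: reduced (well bottom): (7,-5,10) with a≤c, −a<b≤a
g: flip: (10,-5,7)→(7,5,10)
g: reduced (well bottom): (7,5,10) with a≤c, −a<b≤a
reduced forms (7, -5, 10) vs (7, 5, 10) ⇒ inequivalent

no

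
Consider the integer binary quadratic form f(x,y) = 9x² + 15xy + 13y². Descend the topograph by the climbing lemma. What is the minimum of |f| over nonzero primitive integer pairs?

translate: b→-3 (≡15 mod 18), so (9,15,13)→(9,-3,7)
flip: (9,-3,7)→(7,3,9)
reduced (well bottom): (7,3,9) with a≤c, −a<b≤a
well minimum = a = 7

7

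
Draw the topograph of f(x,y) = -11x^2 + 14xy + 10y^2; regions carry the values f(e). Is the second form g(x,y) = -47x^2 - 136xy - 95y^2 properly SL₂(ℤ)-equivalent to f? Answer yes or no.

D₁ = 636, D₂ = 636
river cycle of f (length 10): (10, 6, -15), (-15, 24, 1), (1, 24, -15), (-15, 6, 10), (10, 14, -11), (-11, 8, 13), (13, 18, -6), (-6, 18, 13), (13, 8, -11), (-11, 14, 10)
river cycle of g (length 10): (-6, 18, 13), (13, 8, -11), (-11, 14, 10), (10, 6, -15), (-15, 24, 1), (1, 24, -15), (-15, 6, 10), (10, 14, -11), (-11, 8, 13), (13, 18, -6)
cycles coincide ⇒ equivalent

yes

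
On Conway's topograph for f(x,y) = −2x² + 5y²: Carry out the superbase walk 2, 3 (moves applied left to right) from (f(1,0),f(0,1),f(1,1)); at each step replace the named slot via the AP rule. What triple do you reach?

start (-2,5,3) = (f(1,0),f(0,1),f(1,1))
replace slot 2: 2·((-2)+3) − 5 = -3 → (-2,-3,3)
replace slot 3: 2·((-2)+(-3)) − 3 = -13 → (-2,-3,-13)

-2,-3,-13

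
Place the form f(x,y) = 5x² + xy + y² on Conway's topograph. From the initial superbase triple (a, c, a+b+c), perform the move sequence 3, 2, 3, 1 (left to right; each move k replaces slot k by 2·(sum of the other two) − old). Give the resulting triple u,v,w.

start (5,1,7) = (f(1,0),f(0,1),f(1,1))
replace slot 3: 2·(5+1) − 7 = 5 → (5,1,5)
replace slot 2: 2·(5+5) − 1 = 19 → (5,19,5)
replace slot 3: 2·(5+19) − 5 = 43 → (5,19,43)
replace slot 1: 2·(19+43) − 5 = 119 → (119,19,43)

119,19,43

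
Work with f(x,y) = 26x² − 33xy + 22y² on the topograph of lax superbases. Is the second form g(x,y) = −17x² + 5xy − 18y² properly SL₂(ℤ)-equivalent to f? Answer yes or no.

D₁ = -1199, D₂ = -1199
f: translate: b→19 (≡-33 mod 52), so (26,-33,22)→(26,19,15)
f: flip: (26,19,15)→(15,-19,26)
f: translate: b→11 (≡-19 mod 30), so (15,-19,26)→(15,11,22)
f: reduced (well bottom): (15,11,22) with a≤c, −a<b≤a
g is negative-definite; reduce −g:
−g: reduced (well bottom): (17,-5,18) with a≤c, −a<b≤a
flip sign back: reduced form of g is (-17,5,-18)
reduced forms (15, 11, 22) vs (-17, 5, -18) ⇒ inequivalent

no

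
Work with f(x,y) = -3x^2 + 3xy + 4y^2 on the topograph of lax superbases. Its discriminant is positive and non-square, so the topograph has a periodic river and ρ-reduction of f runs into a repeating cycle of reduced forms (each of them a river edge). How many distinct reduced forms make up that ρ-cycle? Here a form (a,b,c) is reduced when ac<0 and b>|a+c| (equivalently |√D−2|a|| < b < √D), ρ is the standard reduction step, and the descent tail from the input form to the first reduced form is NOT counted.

D = 57, ⌊√D⌋ = 7
river: ρ → (4,5,-2)
river: ρ → (-2,7,1)
river: ρ → (1,7,-2)
river: ρ → (-2,5,4)
river: ρ → (4,3,-3)
river: ρ → (-3,3,4)
ρ-cycle length = 6 (tail of 0 descent steps not counted)

6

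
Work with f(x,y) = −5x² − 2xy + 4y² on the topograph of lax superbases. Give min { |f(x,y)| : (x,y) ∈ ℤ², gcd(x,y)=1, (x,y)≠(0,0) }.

descent: ρ → (4,2,-5)  [lands on river]
river: ρ → (-5,8,1)
river: ρ → (1,8,-5)
river: ρ → (-5,2,4)
river: ρ → (4,6,-3)
river: ρ → (-3,6,4)
closes: descent 1, river 6
min |a| on river = 1

1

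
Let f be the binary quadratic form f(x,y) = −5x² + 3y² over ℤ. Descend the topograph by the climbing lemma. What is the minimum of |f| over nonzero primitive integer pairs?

descent: ρ → (3,6,-2)  [lands on river]
river: ρ → (-2,6,3)
closes: descent 1, river 2
min |a| on river = 2

2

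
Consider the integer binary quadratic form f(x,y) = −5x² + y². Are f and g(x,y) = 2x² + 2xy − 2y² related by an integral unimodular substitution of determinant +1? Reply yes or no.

D₁ = 20, D₂ = 20
river cycle of f (length 2): (1, 4, -1), (-1, 4, 1)
river cycle of g (length 2): (-2, 2, 2), (2, 2, -2)
cycles differ ⇒ inequivalent

no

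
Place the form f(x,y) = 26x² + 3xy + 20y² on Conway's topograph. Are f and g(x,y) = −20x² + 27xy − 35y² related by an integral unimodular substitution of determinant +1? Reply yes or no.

D₁ = -2071, D₂ = -2071
f: flip: (26,3,20)→(20,-3,26)
f: reduced (well bottom): (20,-3,26) with a≤c, −a<b≤a
g is negative-definite; reduce −g:
−g: translate: b→13 (≡-27 mod 40), so (20,-27,35)→(20,13,28)
−g: reduced (well bottom): (20,13,28) with a≤c, −a<b≤a
flip sign back: reduced form of g is (-20,-13,-28)
reduced forms (20, -3, 26) vs (-20, -13, -28) ⇒ inequivalent

no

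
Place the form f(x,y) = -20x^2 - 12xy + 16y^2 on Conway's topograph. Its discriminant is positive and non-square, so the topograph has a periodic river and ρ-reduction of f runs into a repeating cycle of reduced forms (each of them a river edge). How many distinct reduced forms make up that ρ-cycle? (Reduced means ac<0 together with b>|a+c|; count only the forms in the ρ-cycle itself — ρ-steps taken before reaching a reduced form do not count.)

D = 1424, ⌊√D⌋ = 37
descent: ρ → (16,12,-20)  [lands on river]
river: ρ → (-20,28,8)
river: ρ → (8,36,-4)
river: ρ → (-4,36,8)
river: ρ → (8,28,-20)
river: ρ → (-20,12,16)
river: ρ → (16,20,-16)
river: ρ → (-16,12,20)
river: ρ → (20,28,-8)
river: ρ → (-8,36,4)
river: ρ → (4,36,-8)
river: ρ → (-8,28,20)
river: ρ → (20,12,-16)
river: ρ → (-16,20,16)
ρ-cycle length = 14 (tail of 1 descent step not counted)

14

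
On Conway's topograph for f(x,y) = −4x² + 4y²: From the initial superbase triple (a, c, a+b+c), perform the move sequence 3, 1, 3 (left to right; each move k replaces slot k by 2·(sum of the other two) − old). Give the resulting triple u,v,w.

start (-4,4,0) = (f(1,0),f(0,1),f(1,1))
replace slot 3: 2·((-4)+4) − 0 = 0 → (-4,4,0)
replace slot 1: 2·(4+0) − (-4) = 12 → (12,4,0)
replace slot 3: 2·(12+4) − 0 = 32 → (12,4,32)

12,4,32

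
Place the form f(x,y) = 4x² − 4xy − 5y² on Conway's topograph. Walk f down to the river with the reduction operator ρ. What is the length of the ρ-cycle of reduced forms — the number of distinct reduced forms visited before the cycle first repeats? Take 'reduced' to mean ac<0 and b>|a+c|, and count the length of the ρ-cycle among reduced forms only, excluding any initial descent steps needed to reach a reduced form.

D = 96, ⌊√D⌋ = 9
descent: ρ → (-5,4,4)  [lands on river]
river: ρ → (4,4,-5)
river: ρ → (-5,6,3)
river: ρ → (3,6,-5)
ρ-cycle length = 4 (tail of 1 descent step not counted)

4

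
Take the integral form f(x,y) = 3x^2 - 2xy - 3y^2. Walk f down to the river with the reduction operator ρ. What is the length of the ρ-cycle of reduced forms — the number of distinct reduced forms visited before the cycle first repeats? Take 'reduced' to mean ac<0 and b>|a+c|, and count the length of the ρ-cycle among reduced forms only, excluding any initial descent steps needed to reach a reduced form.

D = 40, ⌊√D⌋ = 6
descent: ρ → (-3,2,3)  [lands on river]
river: ρ → (3,4,-2)
river: ρ → (-2,4,3)
river: ρ → (3,2,-3)
river: ρ → (-3,4,2)
river: ρ → (2,4,-3)
ρ-cycle length = 6 (tail of 1 descent step not counted)

6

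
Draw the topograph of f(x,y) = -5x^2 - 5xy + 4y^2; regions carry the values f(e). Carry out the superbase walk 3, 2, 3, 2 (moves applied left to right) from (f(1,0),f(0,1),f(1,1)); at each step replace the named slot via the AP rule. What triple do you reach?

start (-5,4,-6) = (f(1,0),f(0,1),f(1,1))
replace slot 3: 2·((-5)+4) − (-6) = 4 → (-5,4,4)
replace slot 2: 2·((-5)+4) − 4 = -6 → (-5,-6,4)
replace slot 3: 2·((-5)+(-6)) − 4 = -26 → (-5,-6,-26)
replace slot 2: 2·((-5)+(-26)) − (-6) = -56 → (-5,-56,-26)

-5,-56,-26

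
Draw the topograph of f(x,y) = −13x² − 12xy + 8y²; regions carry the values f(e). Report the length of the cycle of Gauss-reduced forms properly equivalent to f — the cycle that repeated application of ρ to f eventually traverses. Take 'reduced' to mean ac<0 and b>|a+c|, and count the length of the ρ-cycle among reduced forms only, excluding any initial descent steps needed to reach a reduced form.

D = 560, ⌊√D⌋ = 23
descent: ρ → (8,12,-13)  [lands on river]
river: ρ → (-13,14,7)
river: ρ → (7,14,-13)
river: ρ → (-13,12,8)
river: ρ → (8,20,-5)
river: ρ → (-5,20,8)
ρ-cycle length = 6 (tail of 1 descent step not counted)

6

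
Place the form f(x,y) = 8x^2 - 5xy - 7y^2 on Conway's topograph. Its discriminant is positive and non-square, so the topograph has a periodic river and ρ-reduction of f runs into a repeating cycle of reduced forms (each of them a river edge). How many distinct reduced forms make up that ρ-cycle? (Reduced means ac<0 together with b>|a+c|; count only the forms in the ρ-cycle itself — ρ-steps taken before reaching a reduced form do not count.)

D = 249, ⌊√D⌋ = 15
descent: ρ → (-7,5,8)  [lands on river]
river: ρ → (8,11,-4)
river: ρ → (-4,13,5)
river: ρ → (5,7,-10)
river: ρ → (-10,13,2)
river: ρ → (2,15,-3)
river: ρ → (-3,15,2)
river: ρ → (2,13,-10)
river: ρ → (-10,7,5)
river: ρ → (5,13,-4)
river: ρ → (-4,11,8)
river: ρ → (8,5,-7)
river: ρ → (-7,9,6)
river: ρ → (6,15,-1)
river: ρ → (-1,15,6)
river: ρ → (6,9,-7)
ρ-cycle length = 16 (tail of 1 descent step not counted)

16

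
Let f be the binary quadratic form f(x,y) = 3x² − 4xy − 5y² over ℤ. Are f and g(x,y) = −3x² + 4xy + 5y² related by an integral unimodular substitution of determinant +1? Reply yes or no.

D₁ = 76, D₂ = 76
river cycle of f (length 6): (-5, 4, 3), (3, 8, -1), (-1, 8, 3), (3, 4, -5), (-5, 6, 2), (2, 6, -5)
river cycle of g (length 6): (5, 6, -2), (-2, 6, 5), (5, 4, -3), (-3, 8, 1), (1, 8, -3), (-3, 4, 5)
cycles differ ⇒ inequivalent

no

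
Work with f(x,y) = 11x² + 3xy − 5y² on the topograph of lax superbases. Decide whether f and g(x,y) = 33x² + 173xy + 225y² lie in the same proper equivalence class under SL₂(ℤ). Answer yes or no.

D₁ = 229, D₂ = 229
river cycle of f (length 6): (-5, 7, 9), (9, 11, -3), (-3, 13, 5), (5, 7, -9), (-9, 11, 3), (3, 13, -5)
river cycle of g (length 6): (3, 13, -5), (-5, 7, 9), (9, 11, -3), (-3, 13, 5), (5, 7, -9), (-9, 11, 3)
cycles coincide ⇒ equivalent

yes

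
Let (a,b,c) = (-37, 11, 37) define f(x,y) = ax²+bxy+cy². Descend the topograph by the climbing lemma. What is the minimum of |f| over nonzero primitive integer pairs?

river: ρ → (37,63,-11)
river: ρ → (-11,69,19)
river: ρ → (19,45,-47)
river: ρ → (-47,49,17)
river: ρ → (17,53,-41)
river: ρ → (-41,29,29)
river: ρ → (29,29,-41)
river: ρ → (-41,53,17)
river: ρ → (17,49,-47)
river: ρ → (-47,45,19)
river: ρ → (19,69,-11)
river: ρ → (-11,63,37)
river: ρ → (37,11,-37)
river: ρ → (-37,63,11)
river: ρ → (11,69,-19)
river: ρ → (-19,45,47)
river: ρ → (47,49,-17)
river: ρ → (-17,53,41)
river: ρ → (41,29,-29)
river: ρ → (-29,29,41)
river: ρ → (41,53,-17)
river: ρ → (-17,49,47)
river: ρ → (47,45,-19)
river: ρ → (-19,69,11)
river: ρ → (11,63,-37)
river: ρ → (-37,11,37)
closes: descent 0, river 26
min |a| on river = 11

11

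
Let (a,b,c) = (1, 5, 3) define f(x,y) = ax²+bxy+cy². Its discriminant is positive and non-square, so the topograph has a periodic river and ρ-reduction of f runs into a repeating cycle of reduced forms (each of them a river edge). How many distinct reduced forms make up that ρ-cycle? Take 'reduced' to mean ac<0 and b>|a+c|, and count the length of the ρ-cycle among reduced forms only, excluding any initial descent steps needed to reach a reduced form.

D = 13, ⌊√D⌋ = 3
descent: ρ → (3,1,-1)
descent: ρ → (-1,3,1)  [lands on river]
river: ρ → (1,3,-1)
ρ-cycle length = 2 (tail of 2 descent steps not counted)

2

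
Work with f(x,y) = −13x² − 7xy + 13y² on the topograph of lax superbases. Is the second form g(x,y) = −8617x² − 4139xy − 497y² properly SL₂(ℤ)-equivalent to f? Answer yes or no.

D₁ = 725, D₂ = 725
river cycle of f (length 4): (13, 7, -13), (-13, 19, 7), (7, 23, -7), (-7, 19, 13)
river cycle of g (length 4): (-13, 19, 7), (7, 23, -7), (-7, 19, 13), (13, 7, -13)
cycles coincide ⇒ equivalent

yes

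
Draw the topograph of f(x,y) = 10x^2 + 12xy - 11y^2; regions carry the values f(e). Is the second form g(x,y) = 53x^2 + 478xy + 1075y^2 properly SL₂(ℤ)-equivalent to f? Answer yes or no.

D₁ = 584, D₂ = 584
river cycle of f (length 8): (-11, 10, 11), (11, 12, -10), (-10, 8, 13), (13, 18, -5), (-5, 22, 5), (5, 18, -13), (-13, 8, 10), (10, 12, -11)
river cycle of g (length 8): (10, 12, -11), (-11, 10, 11), (11, 12, -10), (-10, 8, 13), (13, 18, -5), (-5, 22, 5), (5, 18, -13), (-13, 8, 10)
cycles coincide ⇒ equivalent

yes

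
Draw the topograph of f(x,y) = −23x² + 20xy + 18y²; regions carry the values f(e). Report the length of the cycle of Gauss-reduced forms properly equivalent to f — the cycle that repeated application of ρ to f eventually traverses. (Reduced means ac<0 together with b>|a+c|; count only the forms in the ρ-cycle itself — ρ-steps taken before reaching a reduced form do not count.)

D = 2056, ⌊√D⌋ = 45
river: ρ → (18,16,-25)
river: ρ → (-25,34,9)
river: ρ → (9,38,-17)
river: ρ → (-17,30,17)
river: ρ → (17,38,-9)
river: ρ → (-9,34,25)
river: ρ → (25,16,-18)
river: ρ → (-18,20,23)
river: ρ → (23,26,-15)
river: ρ → (-15,34,15)
river: ρ → (15,26,-23)
river: ρ → (-23,20,18)
ρ-cycle length = 12 (tail of 0 descent steps not counted)

12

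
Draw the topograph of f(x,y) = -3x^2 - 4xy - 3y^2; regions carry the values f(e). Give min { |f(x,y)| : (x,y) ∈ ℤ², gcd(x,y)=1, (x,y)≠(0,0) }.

translate: b→-2 (≡4 mod 6), so (3,4,3)→(3,-2,2)
flip: (3,-2,2)→(2,2,3)
reduced (well bottom): (2,2,3) with a≤c, −a<b≤a
well minimum |f| = |-2| = 2 (negative-definite)

2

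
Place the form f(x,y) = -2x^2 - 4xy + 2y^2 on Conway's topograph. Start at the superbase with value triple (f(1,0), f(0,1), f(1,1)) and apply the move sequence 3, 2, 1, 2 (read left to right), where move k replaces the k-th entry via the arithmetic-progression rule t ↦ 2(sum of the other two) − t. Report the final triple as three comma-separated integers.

start (-2,2,-4) = (f(1,0),f(0,1),f(1,1))
replace slot 3: 2·((-2)+2) − (-4) = 4 → (-2,2,4)
replace slot 2: 2·((-2)+4) − 2 = 2 → (-2,2,4)
replace slot 1: 2·(2+4) − (-2) = 14 → (14,2,4)
replace slot 2: 2·(14+4) − 2 = 34 → (14,34,4)

14,34,4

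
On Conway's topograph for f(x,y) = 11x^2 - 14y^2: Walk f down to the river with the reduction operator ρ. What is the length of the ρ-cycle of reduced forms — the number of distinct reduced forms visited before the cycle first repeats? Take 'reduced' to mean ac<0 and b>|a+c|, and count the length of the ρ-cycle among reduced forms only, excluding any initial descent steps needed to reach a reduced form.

D = 616, ⌊√D⌋ = 24
descent: ρ → (-14,0,11)
descent: ρ → (11,22,-3)  [lands on river]
river: ρ → (-3,20,18)
river: ρ → (18,16,-5)
river: ρ → (-5,24,2)
river: ρ → (2,24,-5)
river: ρ → (-5,16,18)
river: ρ → (18,20,-3)
river: ρ → (-3,22,11)
ρ-cycle length = 8 (tail of 2 descent steps not counted)

8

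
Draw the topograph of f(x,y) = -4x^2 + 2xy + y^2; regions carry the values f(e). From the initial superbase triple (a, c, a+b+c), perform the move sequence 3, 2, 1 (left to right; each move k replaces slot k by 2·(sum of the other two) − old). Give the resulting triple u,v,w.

start (-4,1,-1) = (f(1,0),f(0,1),f(1,1))
replace slot 3: 2·((-4)+1) − (-1) = -5 → (-4,1,-5)
replace slot 2: 2·((-4)+(-5)) − 1 = -19 → (-4,-19,-5)
replace slot 1: 2·((-19)+(-5)) − (-4) = -44 → (-44,-19,-5)

-44,-19,-5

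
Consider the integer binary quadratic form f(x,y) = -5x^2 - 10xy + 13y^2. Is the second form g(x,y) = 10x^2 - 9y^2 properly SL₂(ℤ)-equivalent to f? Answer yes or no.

D₁ = 360, D₂ = 360
river cycle of f (length 4): (13, 10, -5), (-5, 10, 13), (13, 16, -2), (-2, 16, 13)
river cycle of g (length 2): (-9, 18, 1), (1, 18, -9)
cycles differ ⇒ inequivalent

no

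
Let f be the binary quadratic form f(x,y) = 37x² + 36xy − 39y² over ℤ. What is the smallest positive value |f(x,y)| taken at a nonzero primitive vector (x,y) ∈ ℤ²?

river: ρ → (-39,42,34)
river: ρ → (34,26,-47)
river: ρ → (-47,68,13)
river: ρ → (13,62,-62)
river: ρ → (-62,62,13)
river: ρ → (13,68,-47)
river: ρ → (-47,26,34)
river: ρ → (34,42,-39)
river: ρ → (-39,36,37)
river: ρ → (37,38,-38)
river: ρ → (-38,38,37)
river: ρ → (37,36,-39)
closes: descent 0, river 12
min |a| on river = 13

13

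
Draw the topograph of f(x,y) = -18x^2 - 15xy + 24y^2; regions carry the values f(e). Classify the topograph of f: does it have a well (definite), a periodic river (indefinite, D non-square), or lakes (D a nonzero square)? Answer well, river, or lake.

D = b²−4ac = (-15)² − 4·(-18)·24 = 1953
D > 0 non-square ⇒ indefinite ⇒ periodic river

river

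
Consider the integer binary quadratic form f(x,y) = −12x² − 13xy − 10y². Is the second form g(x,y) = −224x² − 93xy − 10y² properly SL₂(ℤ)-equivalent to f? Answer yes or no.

D₁ = -311, D₂ = -311
f is negative-definite; reduce −f:
−f: translate: b→-11 (≡13 mod 24), so (12,13,10)→(12,-11,9)
−f: flip: (12,-11,9)→(9,11,12)
−f: translate: b→-7 (≡11 mod 18), so (9,11,12)→(9,-7,10)
−f: reduced (well bottom): (9,-7,10) with a≤c, −a<b≤a
flip sign back: reduced form of f is (-9,7,-10)
g is negative-definite; reduce −g:
−g: flip: (224,93,10)→(10,-93,224)
−g: translate: b→7 (≡-93 mod 20), so (10,-93,224)→(10,7,9)
−g: flip: (10,7,9)→(9,-7,10)
−g: reduced (well bottom): (9,-7,10) with a≤c, −a<b≤a
flip sign back: reduced form of g is (-9,7,-10)
reduced forms (-9, 7, -10) vs (-9, 7, -10) ⇒ equivalent

yes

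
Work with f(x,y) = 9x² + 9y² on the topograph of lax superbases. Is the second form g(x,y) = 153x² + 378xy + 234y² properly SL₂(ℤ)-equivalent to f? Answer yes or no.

D₁ = -324, D₂ = -324
f: reduced (well bottom): (9,0,9) with a≤c, −a<b≤a
g: translate: b→72 (≡378 mod 306), so (153,378,234)→(153,72,9)
g: flip: (153,72,9)→(9,-72,153)
g: translate: b→0 (≡-72 mod 18), so (9,-72,153)→(9,0,9)
g: reduced (well bottom): (9,0,9) with a≤c, −a<b≤a
reduced forms (9, 0, 9) vs (9, 0, 9) ⇒ equivalent

yes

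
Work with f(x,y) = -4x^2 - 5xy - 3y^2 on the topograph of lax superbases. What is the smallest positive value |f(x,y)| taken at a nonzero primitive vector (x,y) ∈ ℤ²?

translate: b→-3 (≡5 mod 8), so (4,5,3)→(4,-3,2)
flip: (4,-3,2)→(2,3,4)
translate: b→-1 (≡3 mod 4), so (2,3,4)→(2,-1,3)
reduced (well bottom): (2,-1,3) with a≤c, −a<b≤a
well minimum |f| = |-2| = 2 (negative-definite)

2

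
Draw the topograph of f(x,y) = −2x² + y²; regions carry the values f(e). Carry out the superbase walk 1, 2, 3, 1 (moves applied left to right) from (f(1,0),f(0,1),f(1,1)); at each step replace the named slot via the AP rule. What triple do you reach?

start (-2,1,-1) = (f(1,0),f(0,1),f(1,1))
replace slot 1: 2·(1+(-1)) − (-2) = 2 → (2,1,-1)
replace slot 2: 2·(2+(-1)) − 1 = 1 → (2,1,-1)
replace slot 3: 2·(2+1) − (-1) = 7 → (2,1,7)
replace slot 1: 2·(1+7) − 2 = 14 → (14,1,7)

14,1,7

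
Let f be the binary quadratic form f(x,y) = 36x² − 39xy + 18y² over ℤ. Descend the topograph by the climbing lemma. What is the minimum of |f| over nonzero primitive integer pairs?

translate: b→33 (≡-39 mod 72), so (36,-39,18)→(36,33,15)
flip: (36,33,15)→(15,-33,36)
translate: b→-3 (≡-33 mod 30), so (15,-33,36)→(15,-3,18)
reduced (well bottom): (15,-3,18) with a≤c, −a<b≤a
well minimum = a = 15

15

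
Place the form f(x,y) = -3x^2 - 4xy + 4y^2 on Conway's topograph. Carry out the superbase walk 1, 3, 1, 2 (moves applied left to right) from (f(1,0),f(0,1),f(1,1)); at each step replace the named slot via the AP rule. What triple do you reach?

start (-3,4,-3) = (f(1,0),f(0,1),f(1,1))
replace slot 1: 2·(4+(-3)) − (-3) = 5 → (5,4,-3)
replace slot 3: 2·(5+4) − (-3) = 21 → (5,4,21)
replace slot 1: 2·(4+21) − 5 = 45 → (45,4,21)
replace slot 2: 2·(45+21) − 4 = 128 → (45,128,21)

45,128,21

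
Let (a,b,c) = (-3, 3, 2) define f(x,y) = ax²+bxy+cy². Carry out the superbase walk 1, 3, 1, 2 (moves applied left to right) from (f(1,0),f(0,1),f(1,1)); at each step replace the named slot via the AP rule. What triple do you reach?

start (-3,2,2) = (f(1,0),f(0,1),f(1,1))
replace slot 1: 2·(2+2) − (-3) = 11 → (11,2,2)
replace slot 3: 2·(11+2) − 2 = 24 → (11,2,24)
replace slot 1: 2·(2+24) − 11 = 41 → (41,2,24)
replace slot 2: 2·(41+24) − 2 = 128 → (41,128,24)

41,128,24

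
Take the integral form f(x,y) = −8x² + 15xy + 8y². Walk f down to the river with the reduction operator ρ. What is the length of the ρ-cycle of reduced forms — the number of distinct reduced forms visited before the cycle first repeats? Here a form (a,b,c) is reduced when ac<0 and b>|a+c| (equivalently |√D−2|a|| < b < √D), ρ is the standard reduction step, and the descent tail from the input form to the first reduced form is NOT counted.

D = 481, ⌊√D⌋ = 21
river: ρ → (8,17,-6)
river: ρ → (-6,19,5)
river: ρ → (5,21,-2)
river: ρ → (-2,19,15)
river: ρ → (15,11,-6)
river: ρ → (-6,13,13)
river: ρ → (13,13,-6)
river: ρ → (-6,11,15)
river: ρ → (15,19,-2)
river: ρ → (-2,21,5)
river: ρ → (5,19,-6)
river: ρ → (-6,17,8)
river: ρ → (8,15,-8)
river: ρ → (-8,17,6)
river: ρ → (6,19,-5)
river: ρ → (-5,21,2)
river: ρ → (2,19,-15)
river: ρ → (-15,11,6)
river: ρ → (6,13,-13)
river: ρ → (-13,13,6)
river: ρ → (6,11,-15)
river: ρ → (-15,19,2)
river: ρ → (2,21,-5)
river: ρ → (-5,19,6)
river: ρ → (6,17,-8)
river: ρ → (-8,15,8)
ρ-cycle length = 26 (tail of 0 descent steps not counted)

26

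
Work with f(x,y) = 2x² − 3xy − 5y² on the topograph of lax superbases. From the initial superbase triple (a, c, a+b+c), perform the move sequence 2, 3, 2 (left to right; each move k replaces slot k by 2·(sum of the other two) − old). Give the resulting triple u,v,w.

start (2,-5,-6) = (f(1,0),f(0,1),f(1,1))
replace slot 2: 2·(2+(-6)) − (-5) = -3 → (2,-3,-6)
replace slot 3: 2·(2+(-3)) − (-6) = 4 → (2,-3,4)
replace slot 2: 2·(2+4) − (-3) = 15 → (2,15,4)

2,15,4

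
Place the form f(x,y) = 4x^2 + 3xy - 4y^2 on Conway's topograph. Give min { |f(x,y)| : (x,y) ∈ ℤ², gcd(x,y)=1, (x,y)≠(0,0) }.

river: ρ → (-4,5,3)
river: ρ → (3,7,-2)
river: ρ → (-2,5,6)
river: ρ → (6,7,-1)
river: ρ → (-1,7,6)
river: ρ → (6,5,-2)
river: ρ → (-2,7,3)
river: ρ → (3,5,-4)
river: ρ → (-4,3,4)
river: ρ → (4,5,-3)
river: ρ → (-3,7,2)
river: ρ → (2,5,-6)
river: ρ → (-6,7,1)
river: ρ → (1,7,-6)
river: ρ → (-6,5,2)
river: ρ → (2,7,-3)
river: ρ → (-3,5,4)
river: ρ → (4,3,-4)
closes: descent 0, river 18
min |a| on river = 1

1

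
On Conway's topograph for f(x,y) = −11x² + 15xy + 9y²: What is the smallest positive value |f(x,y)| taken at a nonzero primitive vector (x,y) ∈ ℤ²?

river: ρ → (9,21,-5)
river: ρ → (-5,19,13)
river: ρ → (13,7,-11)
river: ρ → (-11,15,9)
closes: descent 0, river 4
min |a| on river = 5

5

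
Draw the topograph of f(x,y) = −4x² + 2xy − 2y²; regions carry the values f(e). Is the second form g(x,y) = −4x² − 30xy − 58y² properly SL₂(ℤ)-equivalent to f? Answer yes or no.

D₁ = -28, D₂ = -28
f is negative-definite; reduce −f:
−f: flip: (4,-2,2)→(2,2,4)
−f: reduced (well bottom): (2,2,4) with a≤c, −a<b≤a
flip sign back: reduced form of f is (-2,-2,-4)
g is negative-definite; reduce −g:
−g: translate: b→-2 (≡30 mod 8), so (4,30,58)→(4,-2,2)
−g: flip: (4,-2,2)→(2,2,4)
−g: reduced (well bottom): (2,2,4) with a≤c, −a<b≤a
flip sign back: reduced form of g is (-2,-2,-4)
reduced forms (-2, -2, -4) vs (-2, -2, -4) ⇒ equivalent

yes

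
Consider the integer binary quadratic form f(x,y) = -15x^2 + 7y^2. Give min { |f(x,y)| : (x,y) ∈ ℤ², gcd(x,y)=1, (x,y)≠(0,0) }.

descent: ρ → (7,14,-8)  [lands on river]
river: ρ → (-8,18,3)
river: ρ → (3,18,-8)
river: ρ → (-8,14,7)
closes: descent 1, river 4
min |a| on river = 3

3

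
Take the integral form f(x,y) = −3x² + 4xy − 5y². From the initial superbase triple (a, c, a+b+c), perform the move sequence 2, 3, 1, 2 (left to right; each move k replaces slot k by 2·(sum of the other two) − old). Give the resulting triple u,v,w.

start (-3,-5,-4) = (f(1,0),f(0,1),f(1,1))
replace slot 2: 2·((-3)+(-4)) − (-5) = -9 → (-3,-9,-4)
replace slot 3: 2·((-3)+(-9)) − (-4) = -20 → (-3,-9,-20)
replace slot 1: 2·((-9)+(-20)) − (-3) = -55 → (-55,-9,-20)
replace slot 2: 2·((-55)+(-20)) − (-9) = -141 → (-55,-141,-20)

-55,-141,-20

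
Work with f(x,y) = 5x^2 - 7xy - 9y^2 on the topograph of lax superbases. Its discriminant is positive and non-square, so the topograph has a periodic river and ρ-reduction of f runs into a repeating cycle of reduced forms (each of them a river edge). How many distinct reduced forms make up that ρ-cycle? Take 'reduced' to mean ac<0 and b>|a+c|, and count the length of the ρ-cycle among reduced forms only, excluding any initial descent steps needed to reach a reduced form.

D = 229, ⌊√D⌋ = 15
descent: ρ → (-9,7,5)  [lands on river]
river: ρ → (5,13,-3)
river: ρ → (-3,11,9)
river: ρ → (9,7,-5)
river: ρ → (-5,13,3)
river: ρ → (3,11,-9)
ρ-cycle length = 6 (tail of 1 descent step not counted)

6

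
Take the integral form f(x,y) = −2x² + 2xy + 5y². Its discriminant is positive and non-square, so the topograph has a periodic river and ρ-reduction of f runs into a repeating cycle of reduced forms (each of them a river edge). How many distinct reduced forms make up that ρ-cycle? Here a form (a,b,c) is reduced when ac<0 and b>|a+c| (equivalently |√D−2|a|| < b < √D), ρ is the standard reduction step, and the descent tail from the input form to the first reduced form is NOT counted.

D = 44, ⌊√D⌋ = 6
descent: ρ → (5,-2,-2)
descent: ρ → (-2,6,1)  [lands on river]
river: ρ → (1,6,-2)
ρ-cycle length = 2 (tail of 2 descent steps not counted)

2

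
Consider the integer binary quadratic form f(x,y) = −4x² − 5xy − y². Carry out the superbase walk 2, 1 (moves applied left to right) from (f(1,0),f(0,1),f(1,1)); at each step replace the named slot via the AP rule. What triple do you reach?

start (-4,-1,-10) = (f(1,0),f(0,1),f(1,1))
replace slot 2: 2·((-4)+(-10)) − (-1) = -27 → (-4,-27,-10)
replace slot 1: 2·((-27)+(-10)) − (-4) = -70 → (-70,-27,-10)

-70,-27,-10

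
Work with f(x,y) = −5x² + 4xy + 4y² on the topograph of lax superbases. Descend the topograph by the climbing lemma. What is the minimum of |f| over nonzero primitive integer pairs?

river: ρ → (4,4,-5)
river: ρ → (-5,6,3)
river: ρ → (3,6,-5)
river: ρ → (-5,4,4)
closes: descent 0, river 4
min |a| on river = 3

3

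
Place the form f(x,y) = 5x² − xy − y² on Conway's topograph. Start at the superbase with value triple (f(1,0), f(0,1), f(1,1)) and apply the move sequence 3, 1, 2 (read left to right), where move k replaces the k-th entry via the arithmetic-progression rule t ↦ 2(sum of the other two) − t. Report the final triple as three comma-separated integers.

start (5,-1,3) = (f(1,0),f(0,1),f(1,1))
replace slot 3: 2·(5+(-1)) − 3 = 5 → (5,-1,5)
replace slot 1: 2·((-1)+5) − 5 = 3 → (3,-1,5)
replace slot 2: 2·(3+5) − (-1) = 17 → (3,17,5)

3,17,5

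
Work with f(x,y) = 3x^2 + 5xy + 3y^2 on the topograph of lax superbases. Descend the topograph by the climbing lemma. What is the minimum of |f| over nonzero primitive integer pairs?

translate: b→-1 (≡5 mod 6), so (3,5,3)→(3,-1,1)
flip: (3,-1,1)→(1,1,3)
reduced (well bottom): (1,1,3) with a≤c, −a<b≤a
well minimum = a = 1

1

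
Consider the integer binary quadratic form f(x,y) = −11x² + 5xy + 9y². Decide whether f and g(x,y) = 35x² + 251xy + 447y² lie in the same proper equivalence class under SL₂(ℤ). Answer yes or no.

D₁ = 421, D₂ = 421
river cycle of f (length 26): (9, 13, -7), (-7, 15, 7), (7, 13, -9), (-9, 5, 11), (11, 17, -3), (-3, 19, 5), (5, 11, -15), (-15, 19, 1), (1, 19, -15), (-15, 11, 5), … (16 more)
river cycle of g (length 26): (3, 17, -11), (-11, 5, 9), (9, 13, -7), (-7, 15, 7), (7, 13, -9), (-9, 5, 11), (11, 17, -3), (-3, 19, 5), (5, 11, -15), (-15, 19, 1), … (16 more)
cycles coincide ⇒ equivalent

yes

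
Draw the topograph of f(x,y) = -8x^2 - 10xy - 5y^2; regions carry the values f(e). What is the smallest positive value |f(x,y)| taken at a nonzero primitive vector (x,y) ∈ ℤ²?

translate: b→-6 (≡10 mod 16), so (8,10,5)→(8,-6,3)
flip: (8,-6,3)→(3,6,8)
translate: b→0 (≡6 mod 6), so (3,6,8)→(3,0,5)
reduced (well bottom): (3,0,5) with a≤c, −a<b≤a
well minimum |f| = |-3| = 3 (negative-definite)

3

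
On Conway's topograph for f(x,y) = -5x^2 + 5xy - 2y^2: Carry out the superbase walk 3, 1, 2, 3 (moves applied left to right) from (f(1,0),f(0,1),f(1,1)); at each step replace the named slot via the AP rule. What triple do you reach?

start (-5,-2,-2) = (f(1,0),f(0,1),f(1,1))
replace slot 3: 2·((-5)+(-2)) − (-2) = -12 → (-5,-2,-12)
replace slot 1: 2·((-2)+(-12)) − (-5) = -23 → (-23,-2,-12)
replace slot 2: 2·((-23)+(-12)) − (-2) = -68 → (-23,-68,-12)
replace slot 3: 2·((-23)+(-68)) − (-12) = -170 → (-23,-68,-170)

-23,-68,-170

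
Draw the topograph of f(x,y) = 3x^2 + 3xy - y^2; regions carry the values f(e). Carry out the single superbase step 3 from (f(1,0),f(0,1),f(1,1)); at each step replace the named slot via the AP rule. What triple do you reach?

start (3,-1,5) = (f(1,0),f(0,1),f(1,1))
replace slot 3: 2·(3+(-1)) − 5 = -1 → (3,-1,-1)

3,-1,-1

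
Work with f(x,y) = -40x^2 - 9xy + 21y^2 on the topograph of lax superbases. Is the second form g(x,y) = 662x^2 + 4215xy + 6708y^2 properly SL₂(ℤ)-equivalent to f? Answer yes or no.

D₁ = 3441, D₂ = 3441
river cycle of f (length 38): (21, 51, -10), (-10, 49, 26), (26, 55, -4), (-4, 57, 12), (12, 39, -40), (-40, 41, 11), (11, 47, -28), (-28, 9, 30), (30, 51, -7), (-7, 47, 44), … (28 more)
river cycle of g (length 38): (21, 51, -10), (-10, 49, 26), (26, 55, -4), (-4, 57, 12), (12, 39, -40), (-40, 41, 11), (11, 47, -28), (-28, 9, 30), (30, 51, -7), (-7, 47, 44), … (28 more)
cycles coincide ⇒ equivalent

yes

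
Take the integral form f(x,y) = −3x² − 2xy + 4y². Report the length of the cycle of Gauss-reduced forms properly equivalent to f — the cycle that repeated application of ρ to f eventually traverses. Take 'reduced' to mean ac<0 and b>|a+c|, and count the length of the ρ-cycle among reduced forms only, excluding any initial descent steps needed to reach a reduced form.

D = 52, ⌊√D⌋ = 7
descent: ρ → (4,2,-3)  [lands on river]
river: ρ → (-3,4,3)
river: ρ → (3,2,-4)
river: ρ → (-4,6,1)
river: ρ → (1,6,-4)
river: ρ → (-4,2,3)
river: ρ → (3,4,-3)
river: ρ → (-3,2,4)
river: ρ → (4,6,-1)
river: ρ → (-1,6,4)
ρ-cycle length = 10 (tail of 1 descent step not counted)

10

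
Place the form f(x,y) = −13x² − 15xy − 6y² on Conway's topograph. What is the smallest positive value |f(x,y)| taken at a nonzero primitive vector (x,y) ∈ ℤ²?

translate: b→-11 (≡15 mod 26), so (13,15,6)→(13,-11,4)
flip: (13,-11,4)→(4,11,13)
translate: b→3 (≡11 mod 8), so (4,11,13)→(4,3,6)
reduced (well bottom): (4,3,6) with a≤c, −a<b≤a
well minimum |f| = |-4| = 4 (negative-definite)

4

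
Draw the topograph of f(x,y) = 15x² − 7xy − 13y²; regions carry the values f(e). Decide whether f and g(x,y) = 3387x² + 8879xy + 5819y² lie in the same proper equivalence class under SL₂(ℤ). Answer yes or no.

D₁ = 829, D₂ = 829
river cycle of f (length 38): (-13, 7, 15), (15, 23, -5), (-5, 27, 5), (5, 23, -15), (-15, 7, 13), (13, 19, -9), (-9, 17, 15), (15, 13, -11), (-11, 9, 17), (17, 25, -3), … (28 more)
river cycle of g (length 38): (15, 23, -5), (-5, 27, 5), (5, 23, -15), (-15, 7, 13), (13, 19, -9), (-9, 17, 15), (15, 13, -11), (-11, 9, 17), (17, 25, -3), (-3, 23, 25), … (28 more)
cycles coincide ⇒ equivalent

yes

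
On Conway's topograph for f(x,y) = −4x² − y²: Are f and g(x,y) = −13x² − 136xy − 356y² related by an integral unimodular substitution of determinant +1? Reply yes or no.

D₁ = -16, D₂ = -16
f is negative-definite; reduce −f:
−f: flip: (4,0,1)→(1,0,4)
−f: reduced (well bottom): (1,0,4) with a≤c, −a<b≤a
flip sign back: reduced form of f is (-1,0,-4)
g is negative-definite; reduce −g:
−g: translate: b→6 (≡136 mod 26), so (13,136,356)→(13,6,1)
−g: flip: (13,6,1)→(1,-6,13)
−g: translate: b→0 (≡-6 mod 2), so (1,-6,13)→(1,0,4)
−g: reduced (well bottom): (1,0,4) with a≤c, −a<b≤a
flip sign back: reduced form of g is (-1,0,-4)
reduced forms (-1, 0, -4) vs (-1, 0, -4) ⇒ equivalent

yes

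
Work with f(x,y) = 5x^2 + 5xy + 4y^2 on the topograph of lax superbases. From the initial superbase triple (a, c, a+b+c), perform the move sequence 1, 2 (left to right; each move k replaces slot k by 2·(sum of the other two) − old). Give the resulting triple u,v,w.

start (5,4,14) = (f(1,0),f(0,1),f(1,1))
replace slot 1: 2·(4+14) − 5 = 31 → (31,4,14)
replace slot 2: 2·(31+14) − 4 = 86 → (31,86,14)

31,86,14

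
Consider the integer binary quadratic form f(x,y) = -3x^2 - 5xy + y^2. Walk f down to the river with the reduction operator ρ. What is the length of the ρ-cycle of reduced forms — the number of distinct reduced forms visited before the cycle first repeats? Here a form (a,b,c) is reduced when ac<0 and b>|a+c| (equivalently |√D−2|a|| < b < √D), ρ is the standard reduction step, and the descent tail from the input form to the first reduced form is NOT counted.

D = 37, ⌊√D⌋ = 6
descent: ρ → (1,5,-3)  [lands on river]
river: ρ → (-3,1,3)
river: ρ → (3,5,-1)
river: ρ → (-1,5,3)
river: ρ → (3,1,-3)
river: ρ → (-3,5,1)
ρ-cycle length = 6 (tail of 1 descent step not counted)

6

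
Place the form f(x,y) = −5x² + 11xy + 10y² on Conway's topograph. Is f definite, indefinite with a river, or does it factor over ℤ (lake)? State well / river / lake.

D = b²−4ac = 11² − 4·(-5)·10 = 321
D > 0 non-square ⇒ indefinite ⇒ periodic river

river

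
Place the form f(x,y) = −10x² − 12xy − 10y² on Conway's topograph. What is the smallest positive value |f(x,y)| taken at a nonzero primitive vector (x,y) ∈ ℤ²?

translate: b→-8 (≡12 mod 20), so (10,12,10)→(10,-8,8)
flip: (10,-8,8)→(8,8,10)
reduced (well bottom): (8,8,10) with a≤c, −a<b≤a
well minimum |f| = |-8| = 8 (negative-definite)

8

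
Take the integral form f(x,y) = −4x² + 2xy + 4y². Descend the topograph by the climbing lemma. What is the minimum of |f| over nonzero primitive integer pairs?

river: ρ → (4,6,-2)
river: ρ → (-2,6,4)
river: ρ → (4,2,-4)
river: ρ → (-4,6,2)
river: ρ → (2,6,-4)
river: ρ → (-4,2,4)
closes: descent 0, river 6
min |a| on river = 2

2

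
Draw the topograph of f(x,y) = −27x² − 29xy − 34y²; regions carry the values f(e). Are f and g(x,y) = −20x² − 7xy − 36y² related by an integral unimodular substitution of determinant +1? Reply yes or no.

D₁ = -2831, D₂ = -2831
f is negative-definite; reduce −f:
−f: translate: b→-25 (≡29 mod 54), so (27,29,34)→(27,-25,32)
−f: reduced (well bottom): (27,-25,32) with a≤c, −a<b≤a
flip sign back: reduced form of f is (-27,25,-32)
g is negative-definite; reduce −g:
−g: reduced (well bottom): (20,7,36) with a≤c, −a<b≤a
flip sign back: reduced form of g is (-20,-7,-36)
reduced forms (-27, 25, -32) vs (-20, -7, -36) ⇒ inequivalent

no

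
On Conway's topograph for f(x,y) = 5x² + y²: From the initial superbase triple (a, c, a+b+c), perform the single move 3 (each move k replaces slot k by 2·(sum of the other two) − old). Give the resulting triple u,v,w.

start (5,1,6) = (f(1,0),f(0,1),f(1,1))
replace slot 3: 2·(5+1) − 6 = 6 → (5,1,6)

5,1,6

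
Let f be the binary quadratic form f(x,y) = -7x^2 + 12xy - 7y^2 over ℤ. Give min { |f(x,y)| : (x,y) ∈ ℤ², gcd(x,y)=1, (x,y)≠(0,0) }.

translate: b→2 (≡-12 mod 14), so (7,-12,7)→(7,2,2)
flip: (7,2,2)→(2,-2,7)
translate: b→2 (≡-2 mod 4), so (2,-2,7)→(2,2,7)
reduced (well bottom): (2,2,7) with a≤c, −a<b≤a
well minimum |f| = |-2| = 2 (negative-definite)

2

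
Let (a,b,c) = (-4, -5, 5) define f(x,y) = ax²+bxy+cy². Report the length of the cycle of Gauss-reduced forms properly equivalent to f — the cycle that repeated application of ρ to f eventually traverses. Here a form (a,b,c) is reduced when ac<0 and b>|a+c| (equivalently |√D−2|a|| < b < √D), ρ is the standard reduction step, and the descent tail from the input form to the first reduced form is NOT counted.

D = 105, ⌊√D⌋ = 10
descent: ρ → (5,5,-4)  [lands on river]
river: ρ → (-4,3,6)
river: ρ → (6,9,-1)
river: ρ → (-1,9,6)
river: ρ → (6,3,-4)
river: ρ → (-4,5,5)
ρ-cycle length = 6 (tail of 1 descent step not counted)

6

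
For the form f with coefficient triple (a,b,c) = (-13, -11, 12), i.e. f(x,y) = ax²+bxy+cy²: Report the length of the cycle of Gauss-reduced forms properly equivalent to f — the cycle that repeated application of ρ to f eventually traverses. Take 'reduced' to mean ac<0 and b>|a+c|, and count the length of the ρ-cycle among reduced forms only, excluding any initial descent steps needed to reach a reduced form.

D = 745, ⌊√D⌋ = 27
descent: ρ → (12,11,-13)  [lands on river]
river: ρ → (-13,15,10)
river: ρ → (10,25,-3)
river: ρ → (-3,23,18)
river: ρ → (18,13,-8)
river: ρ → (-8,19,12)
river: ρ → (12,5,-15)
river: ρ → (-15,25,2)
river: ρ → (2,27,-2)
river: ρ → (-2,25,15)
river: ρ → (15,5,-12)
river: ρ → (-12,19,8)
river: ρ → (8,13,-18)
river: ρ → (-18,23,3)
river: ρ → (3,25,-10)
river: ρ → (-10,15,13)
river: ρ → (13,11,-12)
river: ρ → (-12,13,12)
ρ-cycle length = 18 (tail of 1 descent step not counted)

18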